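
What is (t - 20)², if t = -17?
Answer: 1369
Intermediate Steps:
(t - 20)² = (-17 - 20)² = (-37)² = 1369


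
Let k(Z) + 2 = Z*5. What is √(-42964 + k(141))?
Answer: I*√42261 ≈ 205.57*I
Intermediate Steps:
k(Z) = -2 + 5*Z (k(Z) = -2 + Z*5 = -2 + 5*Z)
√(-42964 + k(141)) = √(-42964 + (-2 + 5*141)) = √(-42964 + (-2 + 705)) = √(-42964 + 703) = √(-42261) = I*√42261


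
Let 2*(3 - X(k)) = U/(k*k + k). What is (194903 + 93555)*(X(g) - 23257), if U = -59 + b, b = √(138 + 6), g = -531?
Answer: -1887776803515997/281430 ≈ -6.7078e+9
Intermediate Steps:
b = 12 (b = √144 = 12)
U = -47 (U = -59 + 12 = -47)
X(k) = 3 + 47/(2*(k + k²)) (X(k) = 3 - (-47)/(2*(k*k + k)) = 3 - (-47)/(2*(k² + k)) = 3 - (-47)/(2*(k + k²)) = 3 + 47/(2*(k + k²)))
(194903 + 93555)*(X(g) - 23257) = (194903 + 93555)*((½)*(47 + 6*(-531) + 6*(-531)²)/(-531*(1 - 531)) - 23257) = 288458*((½)*(-1/531)*(47 - 3186 + 6*281961)/(-530) - 23257) = 288458*((½)*(-1/531)*(-1/530)*(47 - 3186 + 1691766) - 23257) = 288458*((½)*(-1/531)*(-1/530)*1688627 - 23257) = 288458*(1688627/562860 - 23257) = 288458*(-13088746393/562860) = -1887776803515997/281430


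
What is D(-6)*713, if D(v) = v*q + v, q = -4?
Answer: 12834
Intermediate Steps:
D(v) = -3*v (D(v) = v*(-4) + v = -4*v + v = -3*v)
D(-6)*713 = -3*(-6)*713 = 18*713 = 12834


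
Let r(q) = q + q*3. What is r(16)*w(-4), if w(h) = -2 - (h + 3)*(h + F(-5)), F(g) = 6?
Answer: 0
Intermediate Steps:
r(q) = 4*q (r(q) = q + 3*q = 4*q)
w(h) = -2 - (3 + h)*(6 + h) (w(h) = -2 - (h + 3)*(h + 6) = -2 - (3 + h)*(6 + h))
r(16)*w(-4) = (4*16)*(-20 - 1*(-4)² - 9*(-4)) = 64*(-20 - 1*16 + 36) = 64*(-20 - 16 + 36) = 64*0 = 0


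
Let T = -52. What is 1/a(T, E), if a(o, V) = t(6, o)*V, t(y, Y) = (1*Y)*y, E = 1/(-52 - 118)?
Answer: 85/156 ≈ 0.54487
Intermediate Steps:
E = -1/170 (E = 1/(-170) = -1/170 ≈ -0.0058824)
t(y, Y) = Y*y
a(o, V) = 6*V*o (a(o, V) = (o*6)*V = (6*o)*V = 6*V*o)
1/a(T, E) = 1/(6*(-1/170)*(-52)) = 1/(156/85) = 85/156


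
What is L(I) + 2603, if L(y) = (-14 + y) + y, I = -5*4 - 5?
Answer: 2539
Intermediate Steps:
I = -25 (I = -20 - 5 = -25)
L(y) = -14 + 2*y
L(I) + 2603 = (-14 + 2*(-25)) + 2603 = (-14 - 50) + 2603 = -64 + 2603 = 2539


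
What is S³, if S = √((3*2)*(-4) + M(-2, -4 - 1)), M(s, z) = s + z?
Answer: -31*I*√31 ≈ -172.6*I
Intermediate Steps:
S = I*√31 (S = √((3*2)*(-4) + (-2 + (-4 - 1))) = √(6*(-4) + (-2 - 5)) = √(-24 - 7) = √(-31) = I*√31 ≈ 5.5678*I)
S³ = (I*√31)³ = -31*I*√31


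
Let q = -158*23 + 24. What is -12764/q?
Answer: 6382/1805 ≈ 3.5357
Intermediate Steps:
q = -3610 (q = -3634 + 24 = -3610)
-12764/q = -12764/(-3610) = -12764*(-1/3610) = 6382/1805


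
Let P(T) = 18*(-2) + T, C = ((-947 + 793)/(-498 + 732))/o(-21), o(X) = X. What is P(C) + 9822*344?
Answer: 1185934943/351 ≈ 3.3787e+6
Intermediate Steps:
C = 11/351 (C = ((-947 + 793)/(-498 + 732))/(-21) = -154/234*(-1/21) = -154*1/234*(-1/21) = -77/117*(-1/21) = 11/351 ≈ 0.031339)
P(T) = -36 + T
P(C) + 9822*344 = (-36 + 11/351) + 9822*344 = -12625/351 + 3378768 = 1185934943/351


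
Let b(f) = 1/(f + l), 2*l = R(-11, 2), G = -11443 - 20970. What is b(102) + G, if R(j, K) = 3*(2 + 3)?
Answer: -7098445/219 ≈ -32413.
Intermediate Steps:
G = -32413
R(j, K) = 15 (R(j, K) = 3*5 = 15)
l = 15/2 (l = (½)*15 = 15/2 ≈ 7.5000)
b(f) = 1/(15/2 + f) (b(f) = 1/(f + 15/2) = 1/(15/2 + f))
b(102) + G = 2/(15 + 2*102) - 32413 = 2/(15 + 204) - 32413 = 2/219 - 32413 = -7098445/219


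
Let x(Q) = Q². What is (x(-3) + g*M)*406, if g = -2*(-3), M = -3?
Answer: -3654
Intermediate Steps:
g = 6
(x(-3) + g*M)*406 = ((-3)² + 6*(-3))*406 = (9 - 18)*406 = -9*406 = -3654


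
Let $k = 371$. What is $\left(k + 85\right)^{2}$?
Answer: $207936$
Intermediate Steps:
$\left(k + 85\right)^{2} = \left(371 + 85\right)^{2} = 456^{2} = 207936$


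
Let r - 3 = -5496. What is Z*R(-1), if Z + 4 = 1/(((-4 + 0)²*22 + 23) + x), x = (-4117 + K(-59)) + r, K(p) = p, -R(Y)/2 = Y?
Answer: -37177/4647 ≈ -8.0002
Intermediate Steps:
r = -5493 (r = 3 - 5496 = -5493)
R(Y) = -2*Y
x = -9669 (x = (-4117 - 59) - 5493 = -4176 - 5493 = -9669)
Z = -37177/9294 (Z = -4 + 1/(((-4 + 0)²*22 + 23) - 9669) = -4 + 1/(((-4)²*22 + 23) - 9669) = -4 + 1/((16*22 + 23) - 9669) = -4 + 1/((352 + 23) - 9669) = -4 + 1/(375 - 9669) = -4 + 1/(-9294) = -4 - 1/9294 = -37177/9294 ≈ -4.0001)
Z*R(-1) = -(-37177)*(-1)/4647 = -37177/9294*2 = -37177/4647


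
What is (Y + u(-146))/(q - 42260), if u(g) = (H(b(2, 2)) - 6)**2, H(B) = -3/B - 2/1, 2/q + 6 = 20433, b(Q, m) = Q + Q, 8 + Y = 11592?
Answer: -3811044963/13811920288 ≈ -0.27592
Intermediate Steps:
Y = 11584 (Y = -8 + 11592 = 11584)
b(Q, m) = 2*Q
q = 2/20427 (q = 2/(-6 + 20433) = 2/20427 ≈ 9.7910e-5)
H(B) = -2 - 3/B (H(B) = -3/B - 2*1 = -3/B - 2 = -2 - 3/B)
u(g) = 1225/16 (u(g) = ((-2 - 3/(2*2)) - 6)**2 = ((-2 - 3/4) - 6)**2 = (-11/4 - 6)**2 = (-35/4)**2 = 1225/16)
(Y + u(-146))/(q - 42260) = (11584 + 1225/16)/(2/20427 - 42260) = 186569/(16*(-863245018/20427)) = (186569/16)*(-20427/863245018) = -3811044963/13811920288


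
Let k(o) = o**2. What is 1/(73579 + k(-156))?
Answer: 1/97915 ≈ 1.0213e-5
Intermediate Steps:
1/(73579 + k(-156)) = 1/(73579 + (-156)**2) = 1/(73579 + 24336) = 1/97915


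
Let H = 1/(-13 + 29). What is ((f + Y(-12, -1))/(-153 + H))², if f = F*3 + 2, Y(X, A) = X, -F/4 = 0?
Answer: 25600/5987809 ≈ 0.0042754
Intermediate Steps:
F = 0 (F = -4*0 = 0)
H = 1/16 ≈ 0.062500
f = 2 (f = 0*3 + 2 = 0 + 2 = 2)
((f + Y(-12, -1))/(-153 + H))² = ((2 - 12)/(-153 + 1/16))² = (-10/(-2447/16))² = (-10*(-16/2447))² = (160/2447)² = 25600/5987809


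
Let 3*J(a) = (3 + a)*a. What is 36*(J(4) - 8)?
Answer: 48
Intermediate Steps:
J(a) = a*(3 + a)/3 (J(a) = ((3 + a)*a)/3 = (a*(3 + a))/3 = a*(3 + a)/3)
36*(J(4) - 8) = 36*((1/3)*4*(3 + 4) - 8) = 36*((1/3)*4*7 - 8) = 36*(28/3 - 8) = 36*(4/3) = 48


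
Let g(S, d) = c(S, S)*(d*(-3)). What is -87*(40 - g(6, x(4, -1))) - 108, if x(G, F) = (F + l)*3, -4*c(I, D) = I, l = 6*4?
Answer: 46851/2 ≈ 23426.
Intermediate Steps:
l = 24
c(I, D) = -I/4
x(G, F) = 72 + 3*F (x(G, F) = (F + 24)*3 = (24 + F)*3 = 72 + 3*F)
g(S, d) = 3*S*d/4 (g(S, d) = (-S/4)*(d*(-3)) = (-S/4)*(-3*d) = 3*S*d/4)
-87*(40 - g(6, x(4, -1))) - 108 = -87*(40 - 3*6*(72 + 3*(-1))/4) - 108 = -87*(40 - 3*6*(72 - 3)/4) - 108 = -87*(40 - 3*6*69/4) - 108 = -87*(40 - 1*621/2) - 108 = -87*(40 - 621/2) - 108 = -87*(-541/2) - 108 = 47067/2 - 108 = 46851/2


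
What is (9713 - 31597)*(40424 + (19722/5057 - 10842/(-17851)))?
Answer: -79867467990275456/90272507 ≈ -8.8474e+8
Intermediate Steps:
(9713 - 31597)*(40424 + (19722/5057 - 10842/(-17851))) = -21884*(40424 + (19722*(1/5057) - 10842*(-1/17851))) = -21884*(40424 + (19722/5057 + 10842/17851)) = -21884*(40424 + 406885416/90272507) = -21884*3649582708384/90272507 = -79867467990275456/90272507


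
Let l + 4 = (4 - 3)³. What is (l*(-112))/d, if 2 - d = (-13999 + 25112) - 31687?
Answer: 21/1286 ≈ 0.016330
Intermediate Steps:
l = -3 (l = -4 + (4 - 3)³ = -4 + 1³ = -4 + 1 = -3)
d = 20576 (d = 2 - ((-13999 + 25112) - 31687) = 2 - (11113 - 31687) = 2 - 1*(-20574) = 2 + 20574 = 20576)
(l*(-112))/d = -3*(-112)/20576 = 336*(1/20576) = 21/1286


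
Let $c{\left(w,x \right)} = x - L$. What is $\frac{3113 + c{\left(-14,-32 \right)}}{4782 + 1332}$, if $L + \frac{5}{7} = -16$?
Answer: $\frac{3614}{7133} \approx 0.50666$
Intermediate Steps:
$L = - \frac{117}{7}$ ($L = - \frac{5}{7} - 16 = - \frac{117}{7} \approx -16.714$)
$c{\left(w,x \right)} = \frac{117}{7} + x$ ($c{\left(w,x \right)} = x - - \frac{117}{7} = x + \frac{117}{7} = \frac{117}{7} + x$)
$\frac{3113 + c{\left(-14,-32 \right)}}{4782 + 1332} = \frac{3113 + \left(\frac{117}{7} - 32\right)}{4782 + 1332} = \frac{3113 - \frac{107}{7}}{6114} = \frac{21684}{7} \cdot \frac{1}{6114} = \frac{3614}{7133}$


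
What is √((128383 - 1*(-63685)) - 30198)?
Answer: √161870 ≈ 402.33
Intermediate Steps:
√((128383 - 1*(-63685)) - 30198) = √((128383 + 63685) - 30198) = √(192068 - 30198) = √161870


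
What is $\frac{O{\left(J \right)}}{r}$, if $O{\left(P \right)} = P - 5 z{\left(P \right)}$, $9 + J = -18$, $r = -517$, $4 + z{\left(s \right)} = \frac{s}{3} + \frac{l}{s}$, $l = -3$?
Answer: $- \frac{337}{4653} \approx -0.072426$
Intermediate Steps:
$z{\left(s \right)} = -4 - \frac{3}{s} + \frac{s}{3}$ ($z{\left(s \right)} = -4 + \left(\frac{s}{3} - \frac{3}{s}\right) = -4 + \left(- \frac{3}{s} + \frac{s}{3}\right) = -4 - \frac{3}{s} + \frac{s}{3}$)
$J = -27$ ($J = -9 - 18 = -27$)
$O{\left(P \right)} = 20 + \frac{15}{P} - \frac{2 P}{3}$ ($O{\left(P \right)} = P - 5 \left(-4 - \frac{3}{P} + \frac{P}{3}\right) = P + \left(20 + \frac{15}{P} - \frac{5 P}{3}\right) = 20 + \frac{15}{P} - \frac{2 P}{3}$)
$\frac{O{\left(J \right)}}{r} = \frac{20 + \frac{15}{-27} - -18}{-517} = \left(20 + 15 \left(- \frac{1}{27}\right) + 18\right) \left(- \frac{1}{517}\right) = \left(20 - \frac{5}{9} + 18\right) \left(- \frac{1}{517}\right) = \frac{337}{9} \left(- \frac{1}{517}\right) = - \frac{337}{4653}$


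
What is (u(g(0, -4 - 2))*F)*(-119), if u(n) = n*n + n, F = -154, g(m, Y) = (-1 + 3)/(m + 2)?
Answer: 36652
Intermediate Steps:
g(m, Y) = 2/(2 + m)
u(n) = n + n**2 (u(n) = n**2 + n = n + n**2)
(u(g(0, -4 - 2))*F)*(-119) = (((2/(2 + 0))*(1 + 2/(2 + 0)))*(-154))*(-119) = (((2/2)*(1 + 2/2))*(-154))*(-119) = (((2*(1/2))*(1 + 2*(1/2)))*(-154))*(-119) = ((1*(1 + 1))*(-154))*(-119) = ((1*2)*(-154))*(-119) = (2*(-154))*(-119) = -308*(-119) = 36652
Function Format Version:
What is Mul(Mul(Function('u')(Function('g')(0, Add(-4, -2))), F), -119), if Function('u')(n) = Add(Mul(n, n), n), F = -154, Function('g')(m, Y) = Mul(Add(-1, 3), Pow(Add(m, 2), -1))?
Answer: 36652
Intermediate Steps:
Function('g')(m, Y) = Mul(2, Pow(Add(2, m), -1))
Function('u')(n) = Add(n, Pow(n, 2)) (Function('u')(n) = Add(Pow(n, 2), n) = Add(n, Pow(n, 2)))
Mul(Mul(Function('u')(Function('g')(0, Add(-4, -2))), F), -119) = Mul(Mul(Mul(Mul(2, Pow(Add(2, 0), -1)), Add(1, Mul(2, Pow(Add(2, 0), -1)))), -154), -119) = Mul(Mul(Mul(Mul(2, Pow(2, -1)), Add(1, Mul(2, Pow(2, -1)))), -154), -119) = Mul(Mul(Mul(Mul(2, Rational(1, 2)), Add(1, Mul(2, Rational(1, 2)))), -154), -119) = Mul(Mul(Mul(1, Add(1, 1)), -154), -119) = Mul(Mul(Mul(1, 2), -154), -119) = Mul(Mul(2, -154), -119) = Mul(-308, -119) = 36652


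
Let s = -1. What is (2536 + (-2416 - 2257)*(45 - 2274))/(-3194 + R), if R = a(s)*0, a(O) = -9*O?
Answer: -10418653/3194 ≈ -3261.9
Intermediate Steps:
R = 0 (R = -9*(-1)*0 = 9*0 = 0)
(2536 + (-2416 - 2257)*(45 - 2274))/(-3194 + R) = (2536 + (-2416 - 2257)*(45 - 2274))/(-3194 + 0) = (2536 - 4673*(-2229))/(-3194) = (2536 + 10416117)*(-1/3194) = 10418653*(-1/3194) = -10418653/3194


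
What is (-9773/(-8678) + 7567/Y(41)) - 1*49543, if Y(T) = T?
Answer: -17561233195/355798 ≈ -49357.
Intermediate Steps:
(-9773/(-8678) + 7567/Y(41)) - 1*49543 = (-9773/(-8678) + 7567/41) - 1*49543 = (-9773*(-1/8678) + 7567*(1/41)) - 49543 = (9773/8678 + 7567/41) - 49543 = 66067119/355798 - 49543 = -17561233195/355798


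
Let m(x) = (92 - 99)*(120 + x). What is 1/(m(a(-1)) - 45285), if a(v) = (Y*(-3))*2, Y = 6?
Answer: -1/45873 ≈ -2.1799e-5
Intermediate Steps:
a(v) = -36 (a(v) = (6*(-3))*2 = -18*2 = -36)
m(x) = -840 - 7*x (m(x) = -7*(120 + x) = -840 - 7*x)
1/(m(a(-1)) - 45285) = 1/((-840 - 7*(-36)) - 45285) = 1/((-840 + 252) - 45285) = 1/(-588 - 45285) = 1/(-45873) = -1/45873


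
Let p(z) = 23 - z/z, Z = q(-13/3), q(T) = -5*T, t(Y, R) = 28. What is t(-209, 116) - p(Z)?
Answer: 6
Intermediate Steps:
Z = 65/3 (Z = -(-65)/3 = -5*(-13/3) = 65/3 ≈ 21.667)
p(z) = 22 (p(z) = 23 - 1*1 = 23 - 1 = 22)
t(-209, 116) - p(Z) = 28 - 1*22 = 28 - 22 = 6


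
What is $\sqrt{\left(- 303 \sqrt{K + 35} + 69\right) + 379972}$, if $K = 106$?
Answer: $\sqrt{380041 - 303 \sqrt{141}} \approx 613.55$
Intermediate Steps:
$\sqrt{\left(- 303 \sqrt{K + 35} + 69\right) + 379972} = \sqrt{\left(- 303 \sqrt{106 + 35} + 69\right) + 379972} = \sqrt{\left(- 303 \sqrt{141} + 69\right) + 379972} = \sqrt{\left(69 - 303 \sqrt{141}\right) + 379972} = \sqrt{380041 - 303 \sqrt{141}}$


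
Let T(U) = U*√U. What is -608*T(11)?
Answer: -6688*√11 ≈ -22182.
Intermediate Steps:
T(U) = U^(3/2)
-608*T(11) = -6688*√11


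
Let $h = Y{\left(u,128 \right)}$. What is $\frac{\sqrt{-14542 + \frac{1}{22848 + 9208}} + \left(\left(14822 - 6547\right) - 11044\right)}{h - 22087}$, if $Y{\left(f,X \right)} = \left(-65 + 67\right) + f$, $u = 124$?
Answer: $\frac{2769}{21961} - \frac{i \sqrt{3735793024914}}{351990908} \approx 0.12609 - 0.0054911 i$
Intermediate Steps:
$Y{\left(f,X \right)} = 2 + f$
$h = 126$ ($h = 2 + 124 = 126$)
$\frac{\sqrt{-14542 + \frac{1}{22848 + 9208}} + \left(\left(14822 - 6547\right) - 11044\right)}{h - 22087} = \frac{\sqrt{-14542 + \frac{1}{22848 + 9208}} + \left(\left(14822 - 6547\right) - 11044\right)}{126 - 22087} = \frac{\sqrt{-14542 + \frac{1}{32056}} + \left(8275 - 11044\right)}{-21961} = \left(\sqrt{-14542 + \frac{1}{32056}} - 2769\right) \left(- \frac{1}{21961}\right) = \left(\sqrt{- \frac{466158351}{32056}} - 2769\right) \left(- \frac{1}{21961}\right) = \left(\frac{i \sqrt{3735793024914}}{16028} - 2769\right) \left(- \frac{1}{21961}\right) = \left(-2769 + \frac{i \sqrt{3735793024914}}{16028}\right) \left(- \frac{1}{21961}\right) = \frac{2769}{21961} - \frac{i \sqrt{3735793024914}}{351990908}$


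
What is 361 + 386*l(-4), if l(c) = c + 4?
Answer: 361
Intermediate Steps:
l(c) = 4 + c
361 + 386*l(-4) = 361 + 386*(4 - 4) = 361 + 386*0 = 361 + 0 = 361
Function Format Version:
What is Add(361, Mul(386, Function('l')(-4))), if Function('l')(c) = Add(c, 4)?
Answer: 361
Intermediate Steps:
Function('l')(c) = Add(4, c)
Add(361, Mul(386, Function('l')(-4))) = Add(361, Mul(386, Add(4, -4))) = Add(361, Mul(386, 0)) = Add(361, 0) = 361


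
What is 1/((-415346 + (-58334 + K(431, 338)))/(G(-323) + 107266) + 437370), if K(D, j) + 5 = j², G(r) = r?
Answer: 106943/46773300469 ≈ 2.2864e-6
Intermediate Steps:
K(D, j) = -5 + j²
1/((-415346 + (-58334 + K(431, 338)))/(G(-323) + 107266) + 437370) = 1/((-415346 + (-58334 + (-5 + 338²)))/(-323 + 107266) + 437370) = 1/((-415346 + (-58334 + (-5 + 114244)))/106943 + 437370) = 1/((-415346 + (-58334 + 114239))*(1/106943) + 437370) = 1/((-415346 + 55905)*(1/106943) + 437370) = 1/(-359441*1/106943 + 437370) = 1/(-359441/106943 + 437370) = 1/(46773300469/106943) = 106943/46773300469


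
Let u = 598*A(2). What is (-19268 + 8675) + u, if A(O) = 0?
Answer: -10593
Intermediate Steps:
u = 0 (u = 598*0 = 0)
(-19268 + 8675) + u = (-19268 + 8675) + 0 = -10593 + 0 = -10593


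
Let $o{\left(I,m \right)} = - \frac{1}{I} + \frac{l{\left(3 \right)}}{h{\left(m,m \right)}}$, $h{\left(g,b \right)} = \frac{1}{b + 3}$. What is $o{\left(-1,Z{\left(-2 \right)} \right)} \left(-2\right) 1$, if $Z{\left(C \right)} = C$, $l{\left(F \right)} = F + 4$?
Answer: $-16$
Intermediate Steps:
$l{\left(F \right)} = 4 + F$
$h{\left(g,b \right)} = \frac{1}{3 + b}$
$o{\left(I,m \right)} = 21 - \frac{1}{I} + 7 m$ ($o{\left(I,m \right)} = - \frac{1}{I} + \frac{4 + 3}{\frac{1}{3 + m}} = - \frac{1}{I} + 7 \left(3 + m\right) = - \frac{1}{I} + \left(21 + 7 m\right) = 21 - \frac{1}{I} + 7 m$)
$o{\left(-1,Z{\left(-2 \right)} \right)} \left(-2\right) 1 = \left(21 - \frac{1}{-1} + 7 \left(-2\right)\right) \left(-2\right) 1 = \left(21 - -1 - 14\right) \left(-2\right) 1 = \left(21 + 1 - 14\right) \left(-2\right) 1 = 8 \left(-2\right) 1 = \left(-16\right) 1 = -16$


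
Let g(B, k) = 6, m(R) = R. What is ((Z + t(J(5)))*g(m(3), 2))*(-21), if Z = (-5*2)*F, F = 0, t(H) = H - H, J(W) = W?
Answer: 0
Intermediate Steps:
t(H) = 0
Z = 0 (Z = -5*2*0 = -10*0 = 0)
((Z + t(J(5)))*g(m(3), 2))*(-21) = ((0 + 0)*6)*(-21) = (0*6)*(-21) = 0*(-21) = 0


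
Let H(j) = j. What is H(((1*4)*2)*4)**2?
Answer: 1024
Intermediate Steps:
H(((1*4)*2)*4)**2 = (((1*4)*2)*4)**2 = ((4*2)*4)**2 = (8*4)**2 = 32**2 = 1024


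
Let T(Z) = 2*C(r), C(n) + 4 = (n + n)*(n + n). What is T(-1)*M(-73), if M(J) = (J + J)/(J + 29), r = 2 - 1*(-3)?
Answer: 7008/11 ≈ 637.09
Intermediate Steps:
r = 5 (r = 2 + 3 = 5)
C(n) = -4 + 4*n² (C(n) = -4 + (n + n)*(n + n) = -4 + (2*n)*(2*n) = -4 + 4*n²)
T(Z) = 192 (T(Z) = 2*(-4 + 4*5²) = 2*(-4 + 4*25) = 2*(-4 + 100) = 2*96 = 192)
M(J) = 2*J/(29 + J) (M(J) = (2*J)/(29 + J) = 2*J/(29 + J))
T(-1)*M(-73) = 192*(2*(-73)/(29 - 73)) = 192*(2*(-73)/(-44)) = 192*(2*(-73)*(-1/44)) = 192*(73/22) = 7008/11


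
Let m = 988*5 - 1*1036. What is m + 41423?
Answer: 45327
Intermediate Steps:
m = 3904 (m = 4940 - 1036 = 3904)
m + 41423 = 3904 + 41423 = 45327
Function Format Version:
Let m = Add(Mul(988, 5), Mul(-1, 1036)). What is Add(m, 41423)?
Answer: 45327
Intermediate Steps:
m = 3904 (m = Add(4940, -1036) = 3904)
Add(m, 41423) = Add(3904, 41423) = 45327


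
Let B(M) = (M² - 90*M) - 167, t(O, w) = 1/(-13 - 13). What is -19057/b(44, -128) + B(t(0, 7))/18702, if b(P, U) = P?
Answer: -60233494427/139068072 ≈ -433.12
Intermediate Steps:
t(O, w) = -1/26 (t(O, w) = 1/(-26) = -1/26)
B(M) = -167 + M² - 90*M
-19057/b(44, -128) + B(t(0, 7))/18702 = -19057/44 + (-167 + (-1/26)² - 90*(-1/26))/18702 = -19057*1/44 + (-167 + 1/676 + 45/13)*(1/18702) = -19057/44 - 110551/676*1/18702 = -19057/44 - 110551/12642552 = -60233494427/139068072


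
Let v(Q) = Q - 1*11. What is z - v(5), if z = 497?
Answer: 503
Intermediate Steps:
v(Q) = -11 + Q (v(Q) = Q - 11 = -11 + Q)
z - v(5) = 497 - (-11 + 5) = 497 - 1*(-6) = 497 + 6 = 503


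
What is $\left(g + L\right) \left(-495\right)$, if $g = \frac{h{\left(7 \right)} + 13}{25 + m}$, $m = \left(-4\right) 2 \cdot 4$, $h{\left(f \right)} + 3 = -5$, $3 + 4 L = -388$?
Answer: $\frac{1364715}{28} \approx 48740.0$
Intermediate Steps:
$L = - \frac{391}{4}$ ($L = - \frac{3}{4} + \frac{1}{4} \left(-388\right) = - \frac{3}{4} - 97 = - \frac{391}{4} \approx -97.75$)
$h{\left(f \right)} = -8$ ($h{\left(f \right)} = -3 - 5 = -8$)
$m = -32$ ($m = \left(-8\right) 4 = -32$)
$g = - \frac{5}{7}$ ($g = \frac{-8 + 13}{25 - 32} = \frac{5}{-7} = 5 \left(- \frac{1}{7}\right) = - \frac{5}{7} \approx -0.71429$)
$\left(g + L\right) \left(-495\right) = \left(- \frac{5}{7} - \frac{391}{4}\right) \left(-495\right) = \left(- \frac{2757}{28}\right) \left(-495\right) = \frac{1364715}{28}$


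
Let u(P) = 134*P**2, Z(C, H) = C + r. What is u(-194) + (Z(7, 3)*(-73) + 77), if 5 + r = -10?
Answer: 5043885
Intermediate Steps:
r = -15 (r = -5 - 10 = -15)
Z(C, H) = -15 + C (Z(C, H) = C - 15 = -15 + C)
u(-194) + (Z(7, 3)*(-73) + 77) = 134*(-194)**2 + ((-15 + 7)*(-73) + 77) = 134*37636 + (-8*(-73) + 77) = 5043224 + (584 + 77) = 5043224 + 661 = 5043885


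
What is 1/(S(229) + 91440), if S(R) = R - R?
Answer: 1/91440 ≈ 1.0936e-5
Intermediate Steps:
S(R) = 0
1/(S(229) + 91440) = 1/(0 + 91440) = 1/91440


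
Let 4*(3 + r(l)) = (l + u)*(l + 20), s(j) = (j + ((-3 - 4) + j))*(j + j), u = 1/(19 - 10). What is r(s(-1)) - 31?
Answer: 2485/18 ≈ 138.06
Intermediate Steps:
u = ⅑ (u = 1/9 = ⅑ ≈ 0.11111)
s(j) = 2*j*(-7 + 2*j) (s(j) = (j + (-7 + j))*(2*j) = (-7 + 2*j)*(2*j) = 2*j*(-7 + 2*j))
r(l) = -3 + (20 + l)*(⅑ + l)/4 (r(l) = -3 + ((l + ⅑)*(l + 20))/4 = -3 + ((⅑ + l)*(20 + l))/4 = -3 + ((20 + l)*(⅑ + l))/4 = -3 + (20 + l)*(⅑ + l)/4)
r(s(-1)) - 31 = (-22/9 + (2*(-1)*(-7 + 2*(-1)))²/4 + 181*(2*(-1)*(-7 + 2*(-1)))/36) - 31 = (-22/9 + (2*(-1)*(-7 - 2))²/4 + 181*(2*(-1)*(-7 - 2))/36) - 31 = (-22/9 + (2*(-1)*(-9))²/4 + 181*(2*(-1)*(-9))/36) - 31 = (-22/9 + (¼)*18² + (181/36)*18) - 31 = (-22/9 + (¼)*324 + 181/2) - 31 = (-22/9 + 81 + 181/2) - 31 = 3043/18 - 31 = 2485/18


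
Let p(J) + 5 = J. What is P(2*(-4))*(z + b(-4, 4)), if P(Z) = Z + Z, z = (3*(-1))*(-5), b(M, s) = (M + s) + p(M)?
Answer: -96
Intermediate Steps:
p(J) = -5 + J
b(M, s) = -5 + s + 2*M (b(M, s) = (M + s) + (-5 + M) = -5 + s + 2*M)
z = 15 (z = -3*(-5) = 15)
P(Z) = 2*Z
P(2*(-4))*(z + b(-4, 4)) = (2*(2*(-4)))*(15 + (-5 + 4 + 2*(-4))) = (2*(-8))*(15 + (-5 + 4 - 8)) = -16*(15 - 9) = -16*6 = -96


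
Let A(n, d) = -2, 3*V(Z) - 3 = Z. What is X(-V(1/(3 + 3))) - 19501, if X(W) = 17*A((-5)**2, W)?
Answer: -19535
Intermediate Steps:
V(Z) = 1 + Z/3
X(W) = -34 (X(W) = 17*(-2) = -34)
X(-V(1/(3 + 3))) - 19501 = -34 - 19501 = -19535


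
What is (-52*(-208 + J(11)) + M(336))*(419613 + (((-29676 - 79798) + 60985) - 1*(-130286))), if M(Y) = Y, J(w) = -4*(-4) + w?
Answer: 4887744680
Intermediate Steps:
J(w) = 16 + w
(-52*(-208 + J(11)) + M(336))*(419613 + (((-29676 - 79798) + 60985) - 1*(-130286))) = (-52*(-208 + (16 + 11)) + 336)*(419613 + (((-29676 - 79798) + 60985) - 1*(-130286))) = (-52*(-208 + 27) + 336)*(419613 + ((-109474 + 60985) + 130286)) = (-52*(-181) + 336)*(419613 + (-48489 + 130286)) = (9412 + 336)*(419613 + 81797) = 9748*501410 = 4887744680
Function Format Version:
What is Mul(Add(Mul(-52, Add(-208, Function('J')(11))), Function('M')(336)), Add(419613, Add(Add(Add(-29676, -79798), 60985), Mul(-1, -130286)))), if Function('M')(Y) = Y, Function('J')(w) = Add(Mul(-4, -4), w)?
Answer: 4887744680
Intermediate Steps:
Function('J')(w) = Add(16, w)
Mul(Add(Mul(-52, Add(-208, Function('J')(11))), Function('M')(336)), Add(419613, Add(Add(Add(-29676, -79798), 60985), Mul(-1, -130286)))) = Mul(Add(Mul(-52, Add(-208, Add(16, 11))), 336), Add(419613, Add(Add(Add(-29676, -79798), 60985), Mul(-1, -130286)))) = Mul(Add(Mul(-52, Add(-208, 27)), 336), Add(419613, Add(Add(-109474, 60985), 130286))) = Mul(Add(Mul(-52, -181), 336), Add(419613, Add(-48489, 130286))) = Mul(Add(9412, 336), Add(419613, 81797)) = Mul(9748, 501410) = 4887744680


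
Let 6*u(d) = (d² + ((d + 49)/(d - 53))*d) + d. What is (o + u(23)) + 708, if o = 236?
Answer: 5134/5 ≈ 1026.8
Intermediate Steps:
u(d) = d/6 + d²/6 + d*(49 + d)/(6*(-53 + d)) (u(d) = ((d² + ((d + 49)/(d - 53))*d) + d)/6 = ((d² + ((49 + d)/(-53 + d))*d) + d)/6 = ((d² + d*(49 + d)/(-53 + d)) + d)/6 = (d + d² + d*(49 + d)/(-53 + d))/6 = d/6 + d²/6 + d*(49 + d)/(6*(-53 + d)))
(o + u(23)) + 708 = (236 + (⅙)*23*(-4 + 23² - 51*23)/(-53 + 23)) + 708 = (236 + (⅙)*23*(-4 + 529 - 1173)/(-30)) + 708 = (236 + (⅙)*23*(-1/30)*(-648)) + 708 = (236 + 414/5) + 708 = 1594/5 + 708 = 5134/5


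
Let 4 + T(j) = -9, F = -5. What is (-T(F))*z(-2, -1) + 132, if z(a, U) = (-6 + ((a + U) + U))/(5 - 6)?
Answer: 262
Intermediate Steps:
T(j) = -13 (T(j) = -4 - 9 = -13)
z(a, U) = 6 - a - 2*U (z(a, U) = (-6 + ((U + a) + U))/(-1) = (-6 + (a + 2*U))*(-1) = (-6 + a + 2*U)*(-1) = 6 - a - 2*U)
(-T(F))*z(-2, -1) + 132 = (-1*(-13))*(6 - 1*(-2) - 2*(-1)) + 132 = 13*(6 + 2 + 2) + 132 = 13*10 + 132 = 130 + 132 = 262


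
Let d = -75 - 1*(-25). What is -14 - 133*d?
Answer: 6636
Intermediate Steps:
d = -50 (d = -75 + 25 = -50)
-14 - 133*d = -14 - 133*(-50) = -14 + 6650 = 6636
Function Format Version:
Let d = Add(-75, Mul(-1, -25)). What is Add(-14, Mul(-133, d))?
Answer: 6636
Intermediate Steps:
d = -50 (d = Add(-75, 25) = -50)
Add(-14, Mul(-133, d)) = Add(-14, Mul(-133, -50)) = Add(-14, 6650) = 6636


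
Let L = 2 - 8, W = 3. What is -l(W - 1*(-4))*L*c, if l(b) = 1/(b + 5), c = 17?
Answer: 17/2 ≈ 8.5000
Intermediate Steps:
l(b) = 1/(5 + b)
L = -6
-l(W - 1*(-4))*L*c = --6/(5 + (3 - 1*(-4)))*17 = --6/(5 + (3 + 4))*17 = --6/(5 + 7)*17 = --6/12*17 = -(1/12)*(-6)*17 = -(-1)*17/2 = -1*(-17/2) = 17/2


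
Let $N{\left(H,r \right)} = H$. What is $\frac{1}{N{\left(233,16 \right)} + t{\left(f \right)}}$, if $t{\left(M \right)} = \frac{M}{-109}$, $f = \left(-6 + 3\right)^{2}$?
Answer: $\frac{109}{25388} \approx 0.0042934$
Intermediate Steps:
$f = 9$ ($f = \left(-3\right)^{2} = 9$)
$t{\left(M \right)} = - \frac{M}{109}$ ($t{\left(M \right)} = M \left(- \frac{1}{109}\right) = - \frac{M}{109}$)
$\frac{1}{N{\left(233,16 \right)} + t{\left(f \right)}} = \frac{1}{233 - \frac{9}{109}} = \frac{1}{\frac{25388}{109}} = \frac{109}{25388}$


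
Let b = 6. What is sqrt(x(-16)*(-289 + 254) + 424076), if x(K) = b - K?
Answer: 9*sqrt(5226) ≈ 650.62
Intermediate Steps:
x(K) = 6 - K
sqrt(x(-16)*(-289 + 254) + 424076) = sqrt((6 - 1*(-16))*(-289 + 254) + 424076) = sqrt((6 + 16)*(-35) + 424076) = sqrt(22*(-35) + 424076) = sqrt(-770 + 424076) = sqrt(423306) = 9*sqrt(5226)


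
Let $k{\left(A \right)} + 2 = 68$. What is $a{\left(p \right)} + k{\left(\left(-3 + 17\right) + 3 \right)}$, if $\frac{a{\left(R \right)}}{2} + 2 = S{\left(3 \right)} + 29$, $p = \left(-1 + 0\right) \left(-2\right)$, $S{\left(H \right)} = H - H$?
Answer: $120$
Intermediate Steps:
$S{\left(H \right)} = 0$
$k{\left(A \right)} = 66$ ($k{\left(A \right)} = -2 + 68 = 66$)
$p = 2$ ($p = \left(-1\right) \left(-2\right) = 2$)
$a{\left(R \right)} = 54$ ($a{\left(R \right)} = -4 + 2 \left(0 + 29\right) = -4 + 2 \cdot 29 = -4 + 58 = 54$)
$a{\left(p \right)} + k{\left(\left(-3 + 17\right) + 3 \right)} = 54 + 66 = 120$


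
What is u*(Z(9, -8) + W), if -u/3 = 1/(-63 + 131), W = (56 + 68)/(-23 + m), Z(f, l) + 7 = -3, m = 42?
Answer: 99/646 ≈ 0.15325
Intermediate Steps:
Z(f, l) = -10 (Z(f, l) = -7 - 3 = -10)
W = 124/19 (W = (56 + 68)/(-23 + 42) = 124/19 ≈ 6.5263)
u = -3/68 (u = -3/(-63 + 131) = -3/68 ≈ -0.044118)
u*(Z(9, -8) + W) = -3*(-10 + 124/19)/68 = -3/68*(-66/19) = 99/646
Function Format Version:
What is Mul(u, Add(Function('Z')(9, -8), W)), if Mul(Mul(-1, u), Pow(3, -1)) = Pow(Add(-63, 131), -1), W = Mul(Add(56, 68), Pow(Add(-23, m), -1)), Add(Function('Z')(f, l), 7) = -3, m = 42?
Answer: Rational(99, 646) ≈ 0.15325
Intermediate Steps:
Function('Z')(f, l) = -10 (Function('Z')(f, l) = Add(-7, -3) = -10)
W = Rational(124, 19) (W = Mul(Add(56, 68), Pow(Add(-23, 42), -1)) = Mul(124, Pow(19, -1)) = Mul(124, Rational(1, 19)) = Rational(124, 19) ≈ 6.5263)
u = Rational(-3, 68) (u = Mul(-3, Pow(Add(-63, 131), -1)) = Mul(-3, Pow(68, -1)) = Mul(-3, Rational(1, 68)) = Rational(-3, 68) ≈ -0.044118)
Mul(u, Add(Function('Z')(9, -8), W)) = Mul(Rational(-3, 68), Add(-10, Rational(124, 19))) = Mul(Rational(-3, 68), Rational(-66, 19)) = Rational(99, 646)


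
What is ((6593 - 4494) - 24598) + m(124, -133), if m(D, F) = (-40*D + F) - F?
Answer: -27459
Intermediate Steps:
m(D, F) = -40*D (m(D, F) = (F - 40*D) - F = -40*D)
((6593 - 4494) - 24598) + m(124, -133) = ((6593 - 4494) - 24598) - 40*124 = (2099 - 24598) - 4960 = -22499 - 4960 = -27459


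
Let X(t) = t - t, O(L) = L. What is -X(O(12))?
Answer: 0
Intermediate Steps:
X(t) = 0
-X(O(12)) = -1*0 = 0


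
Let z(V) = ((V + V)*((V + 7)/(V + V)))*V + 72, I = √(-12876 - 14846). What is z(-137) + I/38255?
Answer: 17882 + I*√27722/38255 ≈ 17882.0 + 0.0043524*I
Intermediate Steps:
I = I*√27722 (I = √(-27722) = I*√27722 ≈ 166.5*I)
z(V) = 72 + V*(7 + V) (z(V) = ((2*V)*((7 + V)/((2*V))))*V + 72 = ((2*V)*((7 + V)*(1/(2*V))))*V + 72 = ((2*V)*((7 + V)/(2*V)))*V + 72 = (7 + V)*V + 72 = V*(7 + V) + 72 = 72 + V*(7 + V))
z(-137) + I/38255 = (72 + (-137)² + 7*(-137)) + (I*√27722)/38255 = (72 + 18769 - 959) + (I*√27722)*(1/38255) = 17882 + I*√27722/38255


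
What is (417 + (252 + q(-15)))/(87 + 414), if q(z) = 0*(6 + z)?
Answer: 223/167 ≈ 1.3353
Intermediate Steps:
q(z) = 0
(417 + (252 + q(-15)))/(87 + 414) = (417 + (252 + 0))/(87 + 414) = (417 + 252)/501 = 669*(1/501) = 223/167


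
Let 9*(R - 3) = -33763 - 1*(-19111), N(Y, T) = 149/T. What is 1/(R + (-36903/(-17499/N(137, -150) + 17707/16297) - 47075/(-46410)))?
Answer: -3336825865854/5425946959404047 ≈ -0.00061498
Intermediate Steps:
R = -1625 (R = 3 + (-33763 - 1*(-19111))/9 = 3 + (-33763 + 19111)/9 = 3 + (⅑)*(-14652) = 3 - 1628 = -1625)
1/(R + (-36903/(-17499/N(137, -150) + 17707/16297) - 47075/(-46410))) = 1/(-1625 + (-36903/(-17499/(149/(-150)) + 17707/16297) - 47075/(-46410))) = 1/(-1625 + (-36903/(-17499/(149*(-1/150)) + 17707*(1/16297)) - 47075*(-1/46410))) = 1/(-1625 + (-36903/(-17499/(-149/150) + 17707/16297) + 1345/1326)) = 1/(-1625 + (-36903/(-17499*(-150/149) + 17707/16297) + 1345/1326)) = 1/(-1625 + (-36903/(2624850/149 + 17707/16297) + 1345/1326)) = 1/(-1625 + (-36903/42779818793/2428253 + 1345/1326)) = 1/(-1625 + (-36903*2428253/42779818793 + 1345/1326)) = 1/(-1625 + (-89609820459/42779818793 + 1345/1326)) = 1/(-1625 - 3604927391297/3336825865854) = 1/(-5425946959404047/3336825865854) = -3336825865854/5425946959404047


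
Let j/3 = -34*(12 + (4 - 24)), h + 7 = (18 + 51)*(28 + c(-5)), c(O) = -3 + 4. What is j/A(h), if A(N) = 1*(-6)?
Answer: -136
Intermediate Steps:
c(O) = 1
h = 1994 (h = -7 + (18 + 51)*(28 + 1) = -7 + 69*29 = -7 + 2001 = 1994)
A(N) = -6
j = 816 (j = 3*(-34*(12 + (4 - 24))) = 3*(-34*(12 - 20)) = 3*(-34*(-8)) = 3*272 = 816)
j/A(h) = 816/(-6) = 816*(-1/6) = -136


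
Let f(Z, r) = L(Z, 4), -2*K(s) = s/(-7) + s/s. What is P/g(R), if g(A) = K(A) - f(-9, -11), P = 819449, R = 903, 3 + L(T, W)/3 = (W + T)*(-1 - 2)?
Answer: 819449/28 ≈ 29266.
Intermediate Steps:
L(T, W) = -9 - 9*T - 9*W (L(T, W) = -9 + 3*((W + T)*(-1 - 2)) = -9 + 3*((T + W)*(-3)) = -9 + 3*(-3*T - 3*W) = -9 + (-9*T - 9*W) = -9 - 9*T - 9*W)
K(s) = -1/2 + s/14 (K(s) = -(s/(-7) + s/s)/2 = -(s*(-1/7) + 1)/2 = -(-s/7 + 1)/2 = -(1 - s/7)/2 = -1/2 + s/14)
f(Z, r) = -45 - 9*Z (f(Z, r) = -9 - 9*Z - 9*4 = -9 - 9*Z - 36 = -45 - 9*Z)
g(A) = -73/2 + A/14 (g(A) = (-1/2 + A/14) - (-45 - 9*(-9)) = (-1/2 + A/14) - (-45 + 81) = (-1/2 + A/14) - 1*36 = (-1/2 + A/14) - 36 = -73/2 + A/14)
P/g(R) = 819449/(-73/2 + (1/14)*903) = 819449/(-73/2 + 129/2) = 819449/28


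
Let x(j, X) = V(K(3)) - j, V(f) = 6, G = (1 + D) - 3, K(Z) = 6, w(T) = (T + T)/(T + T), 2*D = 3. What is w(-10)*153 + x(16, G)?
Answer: 143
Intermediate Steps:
D = 3/2 (D = (1/2)*3 = 3/2 ≈ 1.5000)
w(T) = 1 (w(T) = (2*T)/((2*T)) = (2*T)*(1/(2*T)) = 1)
G = -1/2 (G = (1 + 3/2) - 3 = 5/2 - 3 = -1/2 ≈ -0.50000)
x(j, X) = 6 - j
w(-10)*153 + x(16, G) = 1*153 + (6 - 1*16) = 153 + (6 - 16) = 153 - 10 = 143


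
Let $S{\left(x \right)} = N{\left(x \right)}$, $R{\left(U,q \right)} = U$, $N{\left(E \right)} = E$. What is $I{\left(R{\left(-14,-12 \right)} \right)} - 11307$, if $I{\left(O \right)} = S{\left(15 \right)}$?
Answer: $-11292$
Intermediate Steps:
$S{\left(x \right)} = x$
$I{\left(O \right)} = 15$
$I{\left(R{\left(-14,-12 \right)} \right)} - 11307 = 15 - 11307 = -11292$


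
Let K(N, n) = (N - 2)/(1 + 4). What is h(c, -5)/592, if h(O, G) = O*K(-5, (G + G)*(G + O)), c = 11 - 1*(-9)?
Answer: -7/148 ≈ -0.047297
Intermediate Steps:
K(N, n) = -⅖ + N/5 (K(N, n) = (-2 + N)/5 = (-2 + N)*(⅕) = -⅖ + N/5)
c = 20 (c = 11 + 9 = 20)
h(O, G) = -7*O/5 (h(O, G) = O*(-⅖ + (⅕)*(-5)) = O*(-⅖ - 1) = O*(-7/5) = -7*O/5)
h(c, -5)/592 = -7/5*20/592 = -28*1/592 = -7/148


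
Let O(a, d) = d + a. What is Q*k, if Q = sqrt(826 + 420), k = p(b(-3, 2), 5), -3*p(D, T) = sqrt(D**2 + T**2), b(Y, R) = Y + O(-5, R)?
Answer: -sqrt(76006)/3 ≈ -91.897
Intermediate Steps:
O(a, d) = a + d
b(Y, R) = -5 + R + Y (b(Y, R) = Y + (-5 + R) = -5 + R + Y)
p(D, T) = -sqrt(D**2 + T**2)/3
k = -sqrt(61)/3 (k = -sqrt((-5 + 2 - 3)**2 + 5**2)/3 = -sqrt((-6)**2 + 25)/3 = -sqrt(36 + 25)/3 = -sqrt(61)/3 ≈ -2.6034)
Q = sqrt(1246) ≈ 35.299
Q*k = sqrt(1246)*(-sqrt(61)/3) = -sqrt(76006)/3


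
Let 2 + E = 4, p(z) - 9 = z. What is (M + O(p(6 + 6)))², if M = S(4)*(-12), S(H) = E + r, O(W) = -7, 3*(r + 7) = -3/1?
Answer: 4225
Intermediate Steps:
p(z) = 9 + z
E = 2 (E = -2 + 4 = 2)
r = -8 (r = -7 + (-3/1)/3 = -7 + (-3*1)/3 = -7 + (⅓)*(-3) = -7 - 1 = -8)
S(H) = -6 (S(H) = 2 - 8 = -6)
M = 72 (M = -6*(-12) = 72)
(M + O(p(6 + 6)))² = (72 - 7)² = 65² = 4225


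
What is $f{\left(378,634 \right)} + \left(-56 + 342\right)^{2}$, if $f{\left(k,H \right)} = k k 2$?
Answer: $367564$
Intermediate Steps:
$f{\left(k,H \right)} = 2 k^{2}$ ($f{\left(k,H \right)} = k^{2} \cdot 2 = 2 k^{2}$)
$f{\left(378,634 \right)} + \left(-56 + 342\right)^{2} = 2 \cdot 378^{2} + \left(-56 + 342\right)^{2} = 2 \cdot 142884 + 286^{2} = 285768 + 81796 = 367564$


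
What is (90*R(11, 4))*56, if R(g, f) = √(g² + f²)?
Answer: 5040*√137 ≈ 58992.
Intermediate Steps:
R(g, f) = √(f² + g²)
(90*R(11, 4))*56 = (90*√(4² + 11²))*56 = (90*√(16 + 121))*56 = (90*√137)*56 = 5040*√137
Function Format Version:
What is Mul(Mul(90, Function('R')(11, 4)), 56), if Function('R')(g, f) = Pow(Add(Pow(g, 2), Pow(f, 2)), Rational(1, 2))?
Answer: Mul(5040, Pow(137, Rational(1, 2))) ≈ 58992.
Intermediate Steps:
Function('R')(g, f) = Pow(Add(Pow(f, 2), Pow(g, 2)), Rational(1, 2))
Mul(Mul(90, Function('R')(11, 4)), 56) = Mul(Mul(90, Pow(Add(Pow(4, 2), Pow(11, 2)), Rational(1, 2))), 56) = Mul(Mul(90, Pow(Add(16, 121), Rational(1, 2))), 56) = Mul(Mul(90, Pow(137, Rational(1, 2))), 56) = Mul(5040, Pow(137, Rational(1, 2)))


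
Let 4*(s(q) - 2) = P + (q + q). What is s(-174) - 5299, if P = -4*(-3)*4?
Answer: -5372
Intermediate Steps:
P = 48 (P = 12*4 = 48)
s(q) = 14 + q/2 (s(q) = 2 + (48 + (q + q))/4 = 2 + (48 + 2*q)/4 = 2 + (12 + q/2) = 14 + q/2)
s(-174) - 5299 = (14 + (½)*(-174)) - 5299 = (14 - 87) - 5299 = -73 - 5299 = -5372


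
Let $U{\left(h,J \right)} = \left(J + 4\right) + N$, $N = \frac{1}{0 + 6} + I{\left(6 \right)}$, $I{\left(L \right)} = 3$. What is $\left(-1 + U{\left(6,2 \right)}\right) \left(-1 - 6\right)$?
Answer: $- \frac{343}{6} \approx -57.167$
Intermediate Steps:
$N = \frac{19}{6}$ ($N = \frac{1}{0 + 6} + 3 = \frac{1}{6} + 3 = \frac{19}{6} \approx 3.1667$)
$U{\left(h,J \right)} = \frac{43}{6} + J$ ($U{\left(h,J \right)} = \left(J + 4\right) + \frac{19}{6} = \left(4 + J\right) + \frac{19}{6} = \frac{43}{6} + J$)
$\left(-1 + U{\left(6,2 \right)}\right) \left(-1 - 6\right) = \left(-1 + \left(\frac{43}{6} + 2\right)\right) \left(-1 - 6\right) = \left(-1 + \frac{55}{6}\right) \left(-1 - 6\right) = \frac{49}{6} \left(-7\right) = - \frac{343}{6}$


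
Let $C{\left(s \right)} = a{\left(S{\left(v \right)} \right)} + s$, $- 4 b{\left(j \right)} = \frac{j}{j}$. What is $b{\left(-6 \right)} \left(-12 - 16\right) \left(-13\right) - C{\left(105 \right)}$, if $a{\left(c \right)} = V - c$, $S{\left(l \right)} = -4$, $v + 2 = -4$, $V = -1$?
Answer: $-199$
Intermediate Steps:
$v = -6$ ($v = -2 - 4 = -6$)
$b{\left(j \right)} = - \frac{1}{4}$ ($b{\left(j \right)} = - \frac{j \frac{1}{j}}{4} = \left(- \frac{1}{4}\right) 1 = - \frac{1}{4}$)
$a{\left(c \right)} = -1 - c$
$C{\left(s \right)} = 3 + s$ ($C{\left(s \right)} = \left(-1 - -4\right) + s = \left(-1 + 4\right) + s = 3 + s$)
$b{\left(-6 \right)} \left(-12 - 16\right) \left(-13\right) - C{\left(105 \right)} = - \frac{-12 - 16}{4} \left(-13\right) - \left(3 + 105\right) = \left(- \frac{1}{4}\right) \left(-28\right) \left(-13\right) - 108 = 7 \left(-13\right) - 108 = -91 - 108 = -199$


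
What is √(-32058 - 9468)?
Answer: 3*I*√4614 ≈ 203.78*I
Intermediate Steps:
√(-32058 - 9468) = √(-41526) = 3*I*√4614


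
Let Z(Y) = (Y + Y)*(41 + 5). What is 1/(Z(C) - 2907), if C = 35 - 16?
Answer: -1/1159 ≈ -0.00086281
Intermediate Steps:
C = 19
Z(Y) = 92*Y (Z(Y) = (2*Y)*46 = 92*Y)
1/(Z(C) - 2907) = 1/(92*19 - 2907) = 1/(1748 - 2907) = 1/(-1159) = -1/1159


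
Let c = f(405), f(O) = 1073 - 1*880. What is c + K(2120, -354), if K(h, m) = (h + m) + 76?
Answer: 2035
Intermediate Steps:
K(h, m) = 76 + h + m
f(O) = 193 (f(O) = 1073 - 880 = 193)
c = 193
c + K(2120, -354) = 193 + (76 + 2120 - 354) = 193 + 1842 = 2035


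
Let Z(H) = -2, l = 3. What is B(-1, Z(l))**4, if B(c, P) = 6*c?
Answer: 1296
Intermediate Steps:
B(-1, Z(l))**4 = (6*(-1))**4 = (-6)**4 = 1296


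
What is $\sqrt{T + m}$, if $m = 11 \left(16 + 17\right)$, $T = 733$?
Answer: $2 \sqrt{274} \approx 33.106$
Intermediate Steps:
$m = 363$ ($m = 11 \cdot 33 = 363$)
$\sqrt{T + m} = \sqrt{733 + 363} = \sqrt{1096} = 2 \sqrt{274}$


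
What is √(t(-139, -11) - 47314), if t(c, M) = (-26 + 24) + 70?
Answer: I*√47246 ≈ 217.36*I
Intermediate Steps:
t(c, M) = 68 (t(c, M) = -2 + 70 = 68)
√(t(-139, -11) - 47314) = √(68 - 47314) = √(-47246) = I*√47246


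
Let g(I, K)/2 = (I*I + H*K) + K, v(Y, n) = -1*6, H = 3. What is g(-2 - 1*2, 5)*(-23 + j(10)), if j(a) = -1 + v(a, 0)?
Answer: -2160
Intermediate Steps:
v(Y, n) = -6
j(a) = -7 (j(a) = -1 - 6 = -7)
g(I, K) = 2*I² + 8*K (g(I, K) = 2*((I*I + 3*K) + K) = 2*((I² + 3*K) + K) = 2*(I² + 4*K) = 2*I² + 8*K)
g(-2 - 1*2, 5)*(-23 + j(10)) = (2*(-2 - 1*2)² + 8*5)*(-23 - 7) = (2*(-2 - 2)² + 40)*(-30) = (2*(-4)² + 40)*(-30) = (2*16 + 40)*(-30) = (32 + 40)*(-30) = 72*(-30) = -2160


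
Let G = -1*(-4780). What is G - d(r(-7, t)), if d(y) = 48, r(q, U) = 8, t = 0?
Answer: 4732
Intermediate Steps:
G = 4780
G - d(r(-7, t)) = 4780 - 1*48 = 4780 - 48 = 4732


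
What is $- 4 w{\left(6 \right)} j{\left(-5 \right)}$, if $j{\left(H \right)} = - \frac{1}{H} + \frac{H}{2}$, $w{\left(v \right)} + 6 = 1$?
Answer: $-46$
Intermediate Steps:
$w{\left(v \right)} = -5$ ($w{\left(v \right)} = -6 + 1 = -5$)
$j{\left(H \right)} = \frac{H}{2} - \frac{1}{H}$ ($j{\left(H \right)} = - \frac{1}{H} + H \frac{1}{2} = - \frac{1}{H} + \frac{H}{2} = \frac{H}{2} - \frac{1}{H}$)
$- 4 w{\left(6 \right)} j{\left(-5 \right)} = \left(-4\right) \left(-5\right) \left(\frac{1}{2} \left(-5\right) - \frac{1}{-5}\right) = 20 \left(- \frac{5}{2} - - \frac{1}{5}\right) = 20 \left(- \frac{5}{2} + \frac{1}{5}\right) = 20 \left(- \frac{23}{10}\right) = -46$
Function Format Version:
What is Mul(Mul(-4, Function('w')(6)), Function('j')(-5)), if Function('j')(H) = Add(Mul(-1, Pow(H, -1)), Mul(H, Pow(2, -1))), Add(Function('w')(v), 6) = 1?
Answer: -46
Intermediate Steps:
Function('w')(v) = -5 (Function('w')(v) = Add(-6, 1) = -5)
Function('j')(H) = Add(Mul(Rational(1, 2), H), Mul(-1, Pow(H, -1))) (Function('j')(H) = Add(Mul(-1, Pow(H, -1)), Mul(H, Rational(1, 2))) = Add(Mul(-1, Pow(H, -1)), Mul(Rational(1, 2), H)) = Add(Mul(Rational(1, 2), H), Mul(-1, Pow(H, -1))))
Mul(Mul(-4, Function('w')(6)), Function('j')(-5)) = Mul(Mul(-4, -5), Add(Mul(Rational(1, 2), -5), Mul(-1, Pow(-5, -1)))) = Mul(20, Add(Rational(-5, 2), Mul(-1, Rational(-1, 5)))) = Mul(20, Add(Rational(-5, 2), Rational(1, 5))) = Mul(20, Rational(-23, 10)) = -46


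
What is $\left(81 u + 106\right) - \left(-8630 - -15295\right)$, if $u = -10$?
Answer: $-7369$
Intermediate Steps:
$\left(81 u + 106\right) - \left(-8630 - -15295\right) = \left(81 \left(-10\right) + 106\right) - \left(-8630 - -15295\right) = \left(-810 + 106\right) - \left(-8630 + 15295\right) = -704 - 6665 = -7369$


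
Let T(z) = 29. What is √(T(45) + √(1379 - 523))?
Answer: √(29 + 2*√214) ≈ 7.6327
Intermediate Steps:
√(T(45) + √(1379 - 523)) = √(29 + √(1379 - 523)) = √(29 + √856) = √(29 + 2*√214)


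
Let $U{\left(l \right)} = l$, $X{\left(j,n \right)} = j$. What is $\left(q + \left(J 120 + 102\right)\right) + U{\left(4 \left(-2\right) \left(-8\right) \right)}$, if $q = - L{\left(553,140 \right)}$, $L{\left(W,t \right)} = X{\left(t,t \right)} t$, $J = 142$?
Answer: $-2394$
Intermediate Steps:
$L{\left(W,t \right)} = t^{2}$ ($L{\left(W,t \right)} = t t = t^{2}$)
$q = -19600$ ($q = - 140^{2} = \left(-1\right) 19600 = -19600$)
$\left(q + \left(J 120 + 102\right)\right) + U{\left(4 \left(-2\right) \left(-8\right) \right)} = \left(-19600 + \left(142 \cdot 120 + 102\right)\right) + 4 \left(-2\right) \left(-8\right) = \left(-19600 + \left(17040 + 102\right)\right) - -64 = \left(-19600 + 17142\right) + 64 = -2458 + 64 = -2394$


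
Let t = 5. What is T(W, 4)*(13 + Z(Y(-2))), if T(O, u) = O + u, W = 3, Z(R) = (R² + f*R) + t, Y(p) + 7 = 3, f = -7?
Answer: 434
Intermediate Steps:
Y(p) = -4 (Y(p) = -7 + 3 = -4)
Z(R) = 5 + R² - 7*R (Z(R) = (R² - 7*R) + 5 = 5 + R² - 7*R)
T(W, 4)*(13 + Z(Y(-2))) = (3 + 4)*(13 + (5 + (-4)² - 7*(-4))) = 7*(13 + (5 + 16 + 28)) = 7*(13 + 49) = 7*62 = 434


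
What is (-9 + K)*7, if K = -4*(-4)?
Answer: 49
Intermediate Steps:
K = 16
(-9 + K)*7 = (-9 + 16)*7 = 7*7 = 49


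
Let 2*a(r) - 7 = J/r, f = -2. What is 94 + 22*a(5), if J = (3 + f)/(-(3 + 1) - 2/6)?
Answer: 11082/65 ≈ 170.49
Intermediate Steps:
J = -3/13 (J = (3 - 2)/(-(3 + 1) - 2/6) = 1/(-1*4 - 2*⅙) = 1/(-4 - ⅓) = 1/(-13/3) = 1*(-3/13) = -3/13 ≈ -0.23077)
a(r) = 7/2 - 3/(26*r) (a(r) = 7/2 + (-3/(13*r))/2 = 7/2 - 3/(26*r))
94 + 22*a(5) = 94 + 22*((1/26)*(-3 + 91*5)/5) = 94 + 22*((1/26)*(⅕)*(-3 + 455)) = 94 + 22*((1/26)*(⅕)*452) = 94 + 22*(226/65) = 94 + 4972/65 = 11082/65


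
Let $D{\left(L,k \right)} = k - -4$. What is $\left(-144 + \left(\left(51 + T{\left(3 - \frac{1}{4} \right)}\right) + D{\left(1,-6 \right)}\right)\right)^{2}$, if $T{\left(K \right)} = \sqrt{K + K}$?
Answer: $\frac{\left(190 - \sqrt{22}\right)^{2}}{4} \approx 8584.9$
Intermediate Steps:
$D{\left(L,k \right)} = 4 + k$ ($D{\left(L,k \right)} = k + 4 = 4 + k$)
$T{\left(K \right)} = \sqrt{2} \sqrt{K}$ ($T{\left(K \right)} = \sqrt{2 K} = \sqrt{2} \sqrt{K}$)
$\left(-144 + \left(\left(51 + T{\left(3 - \frac{1}{4} \right)}\right) + D{\left(1,-6 \right)}\right)\right)^{2} = \left(-144 + \left(\left(51 + \sqrt{2} \sqrt{3 - \frac{1}{4}}\right) + \left(4 - 6\right)\right)\right)^{2} = \left(-144 + \left(\left(51 + \sqrt{2} \sqrt{3 - \frac{1}{4}}\right) - 2\right)\right)^{2} = \left(-144 + \left(\left(51 + \sqrt{2} \sqrt{\frac{11}{4}}\right) - 2\right)\right)^{2} = \left(-144 + \left(\left(51 + \sqrt{2} \frac{\sqrt{11}}{2}\right) - 2\right)\right)^{2} = \left(-144 + \left(\left(51 + \frac{\sqrt{22}}{2}\right) - 2\right)\right)^{2} = \left(-144 + \left(49 + \frac{\sqrt{22}}{2}\right)\right)^{2} = \left(-95 + \frac{\sqrt{22}}{2}\right)^{2}$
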